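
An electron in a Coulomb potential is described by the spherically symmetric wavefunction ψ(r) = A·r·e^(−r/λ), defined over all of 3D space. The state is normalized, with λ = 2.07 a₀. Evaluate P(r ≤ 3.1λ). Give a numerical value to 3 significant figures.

P ≈ 0.741

With dV = 4πr²dr, the probability is ∫|ψ|² dV over r ≤ 3.1λ.
Normalization gives A² = 1/(3·π·λ^5).
In terms of u = r/λ (A², 4π and the length scale all cancel between numerator and denominator), P = [∫_{0}^{3.1} u^4·e^(-2·u) du] / [∫_{0}^{∞} u^4·e^(-2·u) du].
An antiderivative of u^4·e^(-2·u) is -(u^4/2 + u^3 + 3·u^2/2 + 3·u/2 + 3/4)·e^(-2·u); evaluating from 0 to 3.1 gives ≈ 0.55562, while the full integral is 3/4.
Taking the ratio yields P = 0.7408.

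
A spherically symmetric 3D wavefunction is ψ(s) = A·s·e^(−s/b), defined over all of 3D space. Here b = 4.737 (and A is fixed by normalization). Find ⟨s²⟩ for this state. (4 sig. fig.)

⟨s^2⟩ ≈ 168.3

⟨s²⟩ = ∫ s^2 |ψ|² 4πs² ds over the full domain.
Evaluating both integrals, ⟨s²⟩ = 15·b^2/2.
With b = 4.737, ⟨s^2⟩ = 168.29.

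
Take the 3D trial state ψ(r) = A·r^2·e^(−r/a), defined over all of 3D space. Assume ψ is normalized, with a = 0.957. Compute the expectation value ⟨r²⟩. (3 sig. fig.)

⟨r^2⟩ ≈ 12.8

⟨r²⟩ = ∫ r^2 |ψ|² 4πr² dr over the full domain.
Evaluating both integrals, ⟨r²⟩ = 14·a^2.
With a = 0.957, ⟨r^2⟩ = 12.82.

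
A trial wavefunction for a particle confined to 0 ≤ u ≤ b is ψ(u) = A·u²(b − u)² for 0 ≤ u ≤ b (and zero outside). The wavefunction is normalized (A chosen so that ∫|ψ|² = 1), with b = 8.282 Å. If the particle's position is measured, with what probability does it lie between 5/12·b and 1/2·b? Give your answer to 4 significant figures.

The probability is P = ∫ |ψ|² du over [5/12·b, 1/2·b].
With A² fixed by ∫|ψ|² = 1, i.e. A² = (b^9/630)^(−1), substitute and integrate.
In terms of t = u/b (A² and the length scale cancel between numerator and denominator), P = [∫_{5/12}^{1/2} t^4·(1 - t)^4 dt] / [∫_{0}^{1} t^4·(1 - t)^4 dt].
With ∫ t^4·(1 - t)^4 dt = t^5·(70·t^4 - 315·t^3 + 540·t^2 - 420·t + 126)/630 + C, the region integral is ≈ 0.000313762 and the full one is 1/630.
The result is P = 0.19767.

P ≈ 0.1977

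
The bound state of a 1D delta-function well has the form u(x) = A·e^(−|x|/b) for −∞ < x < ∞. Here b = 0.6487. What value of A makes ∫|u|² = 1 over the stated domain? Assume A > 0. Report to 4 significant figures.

Require ∫ |u|² dx = 1 over the whole domain.
With ∫₀^∞ x^0 e^(−αx) dx = 0!/α^1, carrying out the integral gives A² · b.
Setting this equal to 1 gives A² = 1/(b).
Substituting b = 0.6487 gives A² = 1.5415, so A = 1.2416.

A ≈ 1.242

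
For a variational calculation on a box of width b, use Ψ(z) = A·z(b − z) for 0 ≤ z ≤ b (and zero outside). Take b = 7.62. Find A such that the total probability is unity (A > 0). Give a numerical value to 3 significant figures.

The normalization condition is ∫|Ψ|² dz = 1 from 0 to b.
Carrying out the integral gives A² · b^5/30.
Substituting b = 7.62 gives A² = 0.001168, so A = 0.03417.

A ≈ 0.0342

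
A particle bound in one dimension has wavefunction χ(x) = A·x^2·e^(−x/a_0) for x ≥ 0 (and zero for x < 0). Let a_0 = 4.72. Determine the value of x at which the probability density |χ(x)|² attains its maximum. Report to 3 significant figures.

x ≈ 9.44

Set d/dx [|χ(x)|²] = 0 and solve for x > 0.
This gives x = 2·a_0.
With a_0 = 4.72, the most probable position is 9.440.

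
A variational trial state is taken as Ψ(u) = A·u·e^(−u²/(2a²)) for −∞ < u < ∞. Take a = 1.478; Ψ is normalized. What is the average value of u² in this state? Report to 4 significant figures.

The expectation value is the |Ψ|²-weighted average of u^2: ∫ u^2|Ψ|² du.
Differentiating ∫e^(−αu²) du = √(π/α) under α to get the higher moments, since the A² factors cancel between numerator and denominator, ⟨u²⟩ = 3·a^2/2.
With a = 1.478, ⟨u^2⟩ = 3.2767.

⟨u^2⟩ ≈ 3.277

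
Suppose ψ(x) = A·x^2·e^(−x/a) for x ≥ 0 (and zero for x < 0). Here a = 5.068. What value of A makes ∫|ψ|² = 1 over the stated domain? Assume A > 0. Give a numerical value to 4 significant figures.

The normalization condition is ∫|ψ|² dx = 1 from 0 to ∞.
∫|ψ|² dx = A²·(3·a^5/4).
Hence A² = 1/[3·a^5/4].
With a = 5.068: A² = 0.00039880 and A = 0.019970.

A ≈ 0.01997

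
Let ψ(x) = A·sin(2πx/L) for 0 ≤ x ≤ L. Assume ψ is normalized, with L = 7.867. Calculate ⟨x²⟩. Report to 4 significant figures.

⟨x^2⟩ ≈ 19.85

The expectation value is the |ψ|²-weighted average of x^2: ∫ x^2|ψ|² dx.
Since the A² factors cancel between numerator and denominator, ⟨x²⟩ = -L^2/(8·π^2) + L^2/3.
With L = 7.867, ⟨x^2⟩ = 19.846.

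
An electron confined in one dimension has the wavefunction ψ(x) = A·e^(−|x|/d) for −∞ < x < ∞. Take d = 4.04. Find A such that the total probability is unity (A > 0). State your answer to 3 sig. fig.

We need A² ∫|f|² dx = 1, taking the integral from −∞ to ∞.
Using ∫₀^∞ xⁿ e^(−αx) dx = n!/αⁿ⁺¹, carrying out the integral gives A² · d.
Setting this equal to 1 gives A² = 1/(d).
Plugging in d = 4.04 yields A = 0.4975.

A ≈ 0.498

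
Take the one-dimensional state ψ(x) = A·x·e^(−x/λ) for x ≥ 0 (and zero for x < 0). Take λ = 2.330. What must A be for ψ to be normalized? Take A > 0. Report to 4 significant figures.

Require ∫ |ψ|² dx = 1 over the whole domain.
∫|ψ|² dx = A²·(λ^3/4).
With λ = 2.330: A² = 0.31622 and A = 0.56234.

A ≈ 0.5623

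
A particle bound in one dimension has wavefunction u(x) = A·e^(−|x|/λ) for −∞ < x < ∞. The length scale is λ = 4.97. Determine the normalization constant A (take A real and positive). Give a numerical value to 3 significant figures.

A ≈ 0.449

Require ∫ |u|² dx = 1 over the whole domain.
Carrying out the integral gives A² · λ.
So A² = (λ)^(−1).
With λ = 4.97: A² = 0.2012 and A = 0.4486.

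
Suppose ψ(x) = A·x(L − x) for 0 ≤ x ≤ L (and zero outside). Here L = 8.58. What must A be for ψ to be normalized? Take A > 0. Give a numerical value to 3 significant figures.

A ≈ 0.0254

The normalization condition is ∫|ψ|² dx = 1 from 0 to L.
Expanding the polynomial and integrating term by term, the integral (without the A² prefactor) comes out to L^5/30.
Hence A² = 1/[L^5/30].
Plugging in L = 8.58 yields A = 0.02540.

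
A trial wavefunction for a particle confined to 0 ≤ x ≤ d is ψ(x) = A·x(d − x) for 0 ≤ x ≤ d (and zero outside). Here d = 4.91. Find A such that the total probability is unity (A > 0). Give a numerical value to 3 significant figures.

A ≈ 0.103

The normalization condition is ∫|ψ|² dx = 1 from 0 to d.
Expanding the polynomial and integrating term by term, carrying out the integral gives A² · d^5/30.
So A² = (d^5/30)^(−1).
Plugging in d = 4.91 yields A = 0.1025.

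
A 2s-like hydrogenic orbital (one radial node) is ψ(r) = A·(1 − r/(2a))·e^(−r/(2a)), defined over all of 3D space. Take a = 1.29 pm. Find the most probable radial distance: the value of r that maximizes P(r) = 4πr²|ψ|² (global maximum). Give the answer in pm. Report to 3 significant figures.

r ≈ 6.75 pm

Differentiate P(r) = 4πr²|ψ|² with respect to r and set to zero.
Solving yields r = a·(√(5) + 3).
With a = 1.29, the most probable radial distance is 6.755 pm.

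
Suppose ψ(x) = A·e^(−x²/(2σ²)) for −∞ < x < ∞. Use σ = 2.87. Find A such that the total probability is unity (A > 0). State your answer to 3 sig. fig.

A ≈ 0.443

We need A² ∫|f|² dx = 1, taking the integral from −∞ to ∞.
∫|ψ|² dx = A²·(√(π)·σ).
Hence A² = 1/[√(π)·σ].
Plugging in σ = 2.87 yields A = 0.4434.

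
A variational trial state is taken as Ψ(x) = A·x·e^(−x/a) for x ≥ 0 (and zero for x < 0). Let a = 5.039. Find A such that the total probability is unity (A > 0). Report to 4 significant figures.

The normalization condition is ∫|Ψ|² dx = 1 from 0 to ∞.
Recall ∫₀^∞ x^m e^(−x/β) dx = m!·β^(m+1), the integral (without the A² prefactor) comes out to a^3/4.
Setting this equal to 1 gives A² = 1/(a^3/4).
Plugging in a = 5.039 yields A = 0.17681.

A ≈ 0.1768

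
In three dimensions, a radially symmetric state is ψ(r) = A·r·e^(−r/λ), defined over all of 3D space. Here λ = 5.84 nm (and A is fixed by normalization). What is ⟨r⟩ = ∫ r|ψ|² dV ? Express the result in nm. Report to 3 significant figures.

The expectation value is the |ψ|²-weighted average of r: ∫ r|ψ|² 4πr² dr.
The ratio of the moment integral to the normalization integral gives ⟨r⟩ = 5·λ/2.
Putting λ = 5.84 gives 14.60.

⟨r⟩ ≈ 14.6 nm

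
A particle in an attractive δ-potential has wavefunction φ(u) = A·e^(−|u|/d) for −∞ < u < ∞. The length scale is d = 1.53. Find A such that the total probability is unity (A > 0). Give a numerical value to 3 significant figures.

Normalization requires ∫|φ|² du = 1, integrated from −∞ to ∞.
Using ∫₀^∞ uⁿ e^(−αu) du = n!/αⁿ⁺¹, ∫|φ|² du = A²·(d).
Substituting d = 1.53 gives A² = 0.6536, so A = 0.8085.

A ≈ 0.808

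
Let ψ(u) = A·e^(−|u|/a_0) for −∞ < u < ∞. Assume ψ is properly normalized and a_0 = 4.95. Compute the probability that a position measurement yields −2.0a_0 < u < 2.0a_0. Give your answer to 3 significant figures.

P ≈ 0.982

P = ∫_{−2.0a_0}^{2.0a_0} |ψ(u)|² du.
Since A² = 1/(a_0), this is the region integral divided by the full normalization integral.
By symmetry take twice the u ≥ 0 contribution in numerator and denominator; the 2's cancel. Let t = u/a_0; then A² and the length scale cancel, so P = ∫_{0}^{2.0} e^(-2·t) dt ÷ ∫_{0}^{∞} e^(-2·t) dt.
With ∫ e^(-2·t) dt = -e^(-2·t)/2 + C, the region integral is 1/2 - e^(-4)/2 and the full one is 1/2.
This works out to P = 0.9817.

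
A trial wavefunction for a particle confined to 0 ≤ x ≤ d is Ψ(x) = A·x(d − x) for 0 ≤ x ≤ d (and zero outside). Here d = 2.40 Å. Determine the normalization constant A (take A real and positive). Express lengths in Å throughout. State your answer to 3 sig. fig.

We need A² ∫|f|² dx = 1, taking the integral from 0 to d.
Expanding the polynomial and integrating term by term, ∫|Ψ|² dx = A²·(d^5/30).
Hence A² = 1/[d^5/30].
With d = 2.40: A² = 0.3768 and A = 0.6138.

A ≈ 0.614 Å^(-5/2)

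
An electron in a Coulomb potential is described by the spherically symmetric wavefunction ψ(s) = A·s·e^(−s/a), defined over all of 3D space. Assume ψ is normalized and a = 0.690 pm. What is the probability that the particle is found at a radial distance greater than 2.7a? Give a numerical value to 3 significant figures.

P ≈ 0.373

With dV = 4πs²ds, the probability is ∫|ψ|² dV over s > 2.7a.
The full normalization integral is A²·[3·π·a^5] = 1, fixing A².
In terms of u = s/a (A², 4π and the length scale all cancel between numerator and denominator), P = [∫_{2.7}^{∞} u^4·e^(-2·u) du] / [∫_{0}^{∞} u^4·e^(-2·u) du].
With ∫ u^4·e^(-2·u) du = -(u^4/2 + u^3 + 3·u^2/2 + 3·u/2 + 3/4)·e^(-2·u) + C, the region integral is ≈ 0.27998 and the full one is 3/4.
This evaluates to P = 0.3733.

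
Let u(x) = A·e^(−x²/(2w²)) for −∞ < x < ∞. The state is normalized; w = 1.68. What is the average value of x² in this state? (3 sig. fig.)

⟨x^2⟩ ≈ 1.41

By definition ⟨x²⟩ = ∫ x^2 |u(x)|² dx.
Differentiating ∫e^(−αx²) dx = √(π/α) under α to get the higher moments, the ratio of the moment integral to the normalization integral gives ⟨x²⟩ = w^2/2.
Putting w = 1.68 gives 1.411.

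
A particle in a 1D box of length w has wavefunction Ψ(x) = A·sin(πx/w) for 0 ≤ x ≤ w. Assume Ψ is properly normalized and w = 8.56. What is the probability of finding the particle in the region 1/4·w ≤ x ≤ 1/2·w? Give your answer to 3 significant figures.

P ≈ 0.409

|Ψ|² is the probability density, so P = ∫_{1/4·w}^{1/2·w} |Ψ|² dx.
The normalization integral ∫|Ψ|²dx over the whole domain equals w/2·A², and A² cancels in the ratio.
Substituting u = x/w, A² and the length scale cancel in the ratio: P = ∫_{1/4}^{1/2} sin(π·u)^2 du / ∫_{0}^{1} sin(π·u)^2 du.
Using ∫ sin(π·u)^2 du = u/2 - sin(2·π·u)/(4·π), the numerator is 1/(4·π) + 1/8 and the denominator is 1/2.
The result is P = (2 + π)/(4·π).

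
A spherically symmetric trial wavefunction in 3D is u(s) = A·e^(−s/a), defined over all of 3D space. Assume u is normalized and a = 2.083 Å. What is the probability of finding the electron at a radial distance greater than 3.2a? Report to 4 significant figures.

P ≈ 0.04632

P = ∫ |u|² 4πs² ds over s > 3.2a.
The full normalization integral is A²·[π·a^3] = 1, fixing A².
Let t = s/a; then A², 4π and the length scale all cancel, so P = ∫_{3.2}^{∞} t^2·e^(-2·t) dt ÷ ∫_{0}^{∞} t^2·e^(-2·t) dt.
An antiderivative of t^2·e^(-2·t) is -(2·t^2 + 2·t + 1)·e^(-2·t)/4; evaluating from 3.2 to ∞ gives 697·e^(-32/5)/100, while the full integral is 1/4.
The region integral divided by the full integral gives P = 0.046324.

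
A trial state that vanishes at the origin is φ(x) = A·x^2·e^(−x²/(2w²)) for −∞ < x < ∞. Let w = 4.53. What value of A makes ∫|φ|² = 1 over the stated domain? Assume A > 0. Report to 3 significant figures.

A ≈ 0.0199

The normalization condition is ∫|φ|² dx = 1 from −∞ to ∞.
Differentiating ∫e^(−αx²) dx = √(π/α) under α to get the higher moments, the integral (without the A² prefactor) comes out to 3·√(π)·w^5/4.
With w = 4.53: A² = 0.0003943 and A = 0.01986.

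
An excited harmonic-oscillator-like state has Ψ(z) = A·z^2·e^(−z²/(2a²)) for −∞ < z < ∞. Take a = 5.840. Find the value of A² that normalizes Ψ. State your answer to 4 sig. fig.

A^2 ≈ 0.0001107

Normalization requires ∫|Ψ|² dz = 1, integrated from −∞ to ∞.
Carrying out the integral gives A² · 3·√(π)·a^5/4.
Plugging in a = 5.840 yields A = 0.010523.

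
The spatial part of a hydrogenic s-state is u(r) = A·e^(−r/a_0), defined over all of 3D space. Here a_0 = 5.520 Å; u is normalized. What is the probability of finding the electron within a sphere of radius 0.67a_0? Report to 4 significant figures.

Integrate the radial probability density 4πr²|u|² over r ≤ 0.67a_0.
A² is fixed by ∫₀^∞ 4πr²|u|² dr = 1, i.e. A² = (π·a_0^3)^(−1).
Substituting t = r/a_0, A², 4π and the length scale all cancel in the ratio: P = ∫_{0}^{0.67} t^2·e^(-2·t) dt / ∫_{0}^{∞} t^2·e^(-2·t) dt.
Using ∫ t^2·e^(-2·t) dt = -(2·t^2 + 2·t + 1)·e^(-2·t)/4, the numerator is ≈ 0.0380490 and the denominator is 1/4.
This evaluates to P = 0.15220.

P ≈ 0.1522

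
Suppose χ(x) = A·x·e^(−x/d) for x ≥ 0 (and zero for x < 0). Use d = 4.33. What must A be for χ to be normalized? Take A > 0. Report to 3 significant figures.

A ≈ 0.222

The normalization condition is ∫|χ|² dx = 1 from 0 to ∞.
Carrying out the integral gives A² · d^3/4.
Setting this equal to 1 gives A² = 1/(d^3/4).
With d = 4.33: A² = 0.04927 and A = 0.2220.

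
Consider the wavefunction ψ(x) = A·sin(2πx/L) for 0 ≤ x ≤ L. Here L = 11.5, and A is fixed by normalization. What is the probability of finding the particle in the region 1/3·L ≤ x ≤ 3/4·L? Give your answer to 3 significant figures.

P = ∫_{1/3·L}^{3/4·L} |ψ(x)|² dx.
With A² fixed by ∫|ψ|² = 1, i.e. A² = (L/2)^(−1), substitute and integrate.
Substituting u = x/L, A² and the length scale cancel in the ratio: P = ∫_{1/3}^{3/4} sin(2·π·u)^2 du / ∫_{0}^{1} sin(2·π·u)^2 du.
With ∫ sin(2·π·u)^2 du = u/2 - sin(4·π·u)/(8·π) + C, the region integral is -√(3)/(16·π) + 5/24 and the full one is 1/2.
The result is P = -√(3)/(8·π) + 5/12.

P ≈ 0.348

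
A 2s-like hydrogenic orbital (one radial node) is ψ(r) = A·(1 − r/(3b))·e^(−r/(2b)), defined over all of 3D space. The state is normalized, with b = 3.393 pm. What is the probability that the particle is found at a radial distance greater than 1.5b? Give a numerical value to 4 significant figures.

P ≈ 0.7461

With dV = 4πr²dr, the probability is ∫|ψ|² dV over r > 1.5b.
Normalization gives A² = 1/(8·π·b^3/3).
In terms of u = r/b (A², 4π and the length scale all cancel between numerator and denominator), P = [∫_{1.5}^{∞} u^2·(1 - u/3)^2·e^(-u) du] / [∫_{0}^{∞} u^2·(1 - u/3)^2·e^(-u) du].
An antiderivative of u^2·(1 - u/3)^2·e^(-u) is (-u^4 + 2·u^3 - 3·u^2 - 6·u - 6)·e^(-u)/9; evaluating from 1.5 to ∞ gives 107·e^(-3/2)/48, while the full integral is 2/3.
The region integral divided by the full integral gives P = 0.74609.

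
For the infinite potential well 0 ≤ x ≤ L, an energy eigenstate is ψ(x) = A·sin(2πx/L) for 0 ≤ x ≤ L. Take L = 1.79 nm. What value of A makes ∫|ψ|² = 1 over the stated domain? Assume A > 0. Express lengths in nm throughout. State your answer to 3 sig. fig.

A ≈ 1.06 nm^(-1/2)

We need A² ∫|f|² dx = 1, taking the integral from 0 to L.
With ψ = A·sin(2πx/L), the integral evaluates to A²·[L/2].
So A² = (L/2)^(−1).
With L = 1.79: A² = 1.117 and A = 1.057.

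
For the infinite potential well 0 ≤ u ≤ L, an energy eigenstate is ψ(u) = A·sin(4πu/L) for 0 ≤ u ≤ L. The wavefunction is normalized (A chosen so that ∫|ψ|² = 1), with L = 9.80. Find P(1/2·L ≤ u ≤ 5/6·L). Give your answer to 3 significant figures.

P = ∫_{1/2·L}^{5/6·L} |ψ(u)|² du.
The normalization integral ∫|ψ|²du over the whole domain equals L/2·A², and A² cancels in the ratio.
In terms of t = u/L (A² and the length scale cancel between numerator and denominator), P = [∫_{1/2}^{5/6} sin(4·π·t)^2 dt] / [∫_{0}^{1} sin(4·π·t)^2 dt].
An antiderivative of sin(4·π·t)^2 is t/2 - sin(4·π·t)·cos(4·π·t)/(8·π); evaluating from 1/2 to 5/6 gives -√(3)/(32·π) + 1/6, while the full integral is 1/2.
This works out to P = (-√(3)/16 + π/3)/π.

P ≈ 0.299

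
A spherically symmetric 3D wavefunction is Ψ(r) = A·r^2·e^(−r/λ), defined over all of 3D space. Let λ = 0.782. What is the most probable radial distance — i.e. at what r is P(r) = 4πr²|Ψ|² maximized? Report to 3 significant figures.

The maximum of P(r) = 4πr²|Ψ|² occurs where its derivative vanishes.
This gives r = 3·λ.
With λ = 0.782, the most probable radial distance is 2.346.

r ≈ 2.35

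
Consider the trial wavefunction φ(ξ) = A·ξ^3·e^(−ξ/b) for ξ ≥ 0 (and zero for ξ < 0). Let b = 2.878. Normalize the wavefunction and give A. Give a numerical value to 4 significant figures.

We need A² ∫|f|² dξ = 1, taking the integral from 0 to ∞.
∫|φ|² dξ = A²·(45·b^7/8).
Hence A² = 1/[45·b^7/8].
With b = 2.878: A² = 0.00010870 and A = 0.010426.

A ≈ 0.01043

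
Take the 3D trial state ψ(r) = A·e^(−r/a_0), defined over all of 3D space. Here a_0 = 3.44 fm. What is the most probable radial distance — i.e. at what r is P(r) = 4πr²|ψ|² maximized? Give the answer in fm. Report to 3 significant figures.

Set d/dr [P(r) = 4πr²|ψ|²] = 0 and solve for r > 0.
Solving yields r = a_0.
With a_0 = 3.44, the most probable radial distance is 3.440 fm.

r ≈ 3.44 fm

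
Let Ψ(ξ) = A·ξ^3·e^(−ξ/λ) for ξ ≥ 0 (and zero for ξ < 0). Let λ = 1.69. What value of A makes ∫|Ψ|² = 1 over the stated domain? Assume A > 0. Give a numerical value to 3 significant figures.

Require ∫ |Ψ|² dξ = 1 over the whole domain.
The integral (without the A² prefactor) comes out to 45·λ^7/8.
Setting this equal to 1 gives A² = 1/(45·λ^7/8).
Substituting λ = 1.69 gives A² = 0.004515, so A = 0.06719.

A ≈ 0.0672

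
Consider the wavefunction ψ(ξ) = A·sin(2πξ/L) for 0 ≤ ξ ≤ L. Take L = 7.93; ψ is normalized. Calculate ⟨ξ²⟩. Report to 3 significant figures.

⟨ξ^2⟩ ≈ 20.2

By definition ⟨ξ²⟩ = ∫ ξ^2 |ψ(ξ)|² dξ.
Since the A² factors cancel between numerator and denominator, ⟨ξ²⟩ = -L^2/(8·π^2) + L^2/3.
With L = 7.93, ⟨ξ^2⟩ = 20.17.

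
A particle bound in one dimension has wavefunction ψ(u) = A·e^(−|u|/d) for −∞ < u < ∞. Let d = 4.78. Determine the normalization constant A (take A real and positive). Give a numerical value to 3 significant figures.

A ≈ 0.457

Require ∫ |ψ|² du = 1 over the whole domain.
With ψ = A·e^(−|u|/d), the integral evaluates to A²·[d].
Setting this equal to 1 gives A² = 1/(d).
Plugging in d = 4.78 yields A = 0.4574.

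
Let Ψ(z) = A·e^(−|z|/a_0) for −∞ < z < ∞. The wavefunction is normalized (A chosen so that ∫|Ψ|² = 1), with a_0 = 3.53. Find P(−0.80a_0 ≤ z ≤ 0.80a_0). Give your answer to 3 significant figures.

The probability is P = ∫ |Ψ|² dz over [−0.80a_0, 0.80a_0].
Since A² = 1/(a_0), this is the region integral divided by the full normalization integral.
By symmetry take twice the z ≥ 0 contribution in numerator and denominator; the 2's cancel. In terms of u = z/a_0 (A² and the length scale cancel between numerator and denominator), P = [∫_{0}^{0.80} e^(-2·u) du] / [∫_{0}^{∞} e^(-2·u) du].
Using ∫ e^(-2·u) du = -e^(-2·u)/2, the numerator is 1/2 - e^(-8/5)/2 and the denominator is 1/2.
Taking the ratio, P = 0.7981.

P ≈ 0.798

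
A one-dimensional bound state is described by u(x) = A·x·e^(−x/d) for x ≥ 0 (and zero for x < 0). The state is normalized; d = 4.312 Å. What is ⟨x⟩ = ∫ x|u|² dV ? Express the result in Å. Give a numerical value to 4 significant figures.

⟨x⟩ = ∫ x |u|² dx over the full domain.
Since the A² factors cancel between numerator and denominator, ⟨x⟩ = 3·d/2.
Putting d = 4.312 gives 6.4680.

⟨x⟩ ≈ 6.468 Å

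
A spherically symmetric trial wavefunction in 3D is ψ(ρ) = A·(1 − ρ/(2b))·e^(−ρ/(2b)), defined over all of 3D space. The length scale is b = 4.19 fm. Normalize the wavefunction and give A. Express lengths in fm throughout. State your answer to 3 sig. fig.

Require ∫ |ψ|² 4πρ² dρ = 1 over the whole domain.
The angular integral contributes 4π, leaving ∫₀^∞ ρ²|ψ|² dρ.
Carrying out the integral gives A² · 8·π·b^3.
Setting this equal to 1 gives A² = 1/(8·π·b^3).
Plugging in b = 4.19 yields A = 0.02326.

A ≈ 0.0233 fm^(-3/2)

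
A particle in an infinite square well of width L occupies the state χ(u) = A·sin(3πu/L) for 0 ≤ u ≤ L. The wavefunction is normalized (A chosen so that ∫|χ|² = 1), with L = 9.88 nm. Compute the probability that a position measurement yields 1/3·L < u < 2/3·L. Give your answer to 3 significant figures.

The probability is P = ∫ |χ|² du over [1/3·L, 2/3·L].
With A² fixed by ∫|χ|² = 1, i.e. A² = (L/2)^(−1), substitute and integrate.
Substituting t = u/L, A² and the length scale cancel in the ratio: P = ∫_{1/3}^{2/3} sin(3·π·t)^2 dt / ∫_{0}^{1} sin(3·π·t)^2 dt.
With ∫ sin(3·π·t)^2 dt = t/2 - sin(6·π·t)/(12·π) + C, the region integral is 1/6 and the full one is 1/2.
Taking the ratio, P = 1/3.

P ≈ 0.333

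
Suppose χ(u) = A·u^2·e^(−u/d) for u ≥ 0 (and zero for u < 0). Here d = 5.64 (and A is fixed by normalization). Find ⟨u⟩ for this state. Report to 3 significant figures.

⟨u⟩ = ∫ u |χ|² du over the full domain.
With ∫₀^∞ u^5 e^(−αu) du = 5!/α^6, since the A² factors cancel between numerator and denominator, ⟨u⟩ = 5·d/2.
Putting d = 5.64 gives 14.10.

⟨u⟩ ≈ 14.1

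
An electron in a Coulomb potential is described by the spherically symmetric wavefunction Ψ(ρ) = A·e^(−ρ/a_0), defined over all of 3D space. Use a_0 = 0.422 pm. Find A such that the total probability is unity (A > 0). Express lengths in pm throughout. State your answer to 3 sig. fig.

A ≈ 2.06 pm^(-3/2)

Require ∫ |Ψ|² 4πρ² dρ = 1 over the whole domain.
In 3D with spherical symmetry the volume element is 4πρ² dρ.
The integral (without the A² prefactor) comes out to π·a_0^3.
Hence A² = 1/[π·a_0^3].
Plugging in a_0 = 0.422 yields A = 2.058.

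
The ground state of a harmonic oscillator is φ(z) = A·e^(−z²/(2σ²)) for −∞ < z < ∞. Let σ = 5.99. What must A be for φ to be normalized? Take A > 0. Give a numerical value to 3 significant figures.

Require ∫ |φ|² dz = 1 over the whole domain.
Carrying out the integral gives A² · √(π)·σ.
Setting this equal to 1 gives A² = 1/(√(π)·σ).
With σ = 5.99: A² = 0.09419 and A = 0.3069.

A ≈ 0.307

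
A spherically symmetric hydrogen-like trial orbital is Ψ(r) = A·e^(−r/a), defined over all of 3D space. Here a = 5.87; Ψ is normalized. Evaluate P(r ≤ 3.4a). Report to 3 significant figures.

Integrate the radial probability density 4πr²|Ψ|² over r ≤ 3.4a.
Normalization gives A² = 1/(π·a^3).
Let u = r/a; then A², 4π and the length scale all cancel, so P = ∫_{0}^{3.4} u^2·e^(-2·u) du ÷ ∫_{0}^{∞} u^2·e^(-2·u) du.
Using ∫ u^2·e^(-2·u) du = -(2·u^2 + 2·u + 1)·e^(-2·u)/4, the numerator is 1/4 - 773·e^(-34/5)/100 and the denominator is 1/4.
Taking the ratio yields P = 0.9656.

P ≈ 0.966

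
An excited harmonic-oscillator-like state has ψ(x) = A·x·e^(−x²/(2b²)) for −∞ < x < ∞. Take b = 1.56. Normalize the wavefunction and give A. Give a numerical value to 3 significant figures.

A ≈ 0.545

Require ∫ |ψ|² dx = 1 over the whole domain.
With ∫_{−∞}^{∞} x^(2m) e^(−αx²) dx = (2m−1)!!·√π / (2^m α^(m+1/2)), with ψ = A·x·e^(−x²/(2b²)), the integral evaluates to A²·[√(π)·b^3/2].
So A² = (√(π)·b^3/2)^(−1).
Substituting b = 1.56 gives A² = 0.2972, so A = 0.5452.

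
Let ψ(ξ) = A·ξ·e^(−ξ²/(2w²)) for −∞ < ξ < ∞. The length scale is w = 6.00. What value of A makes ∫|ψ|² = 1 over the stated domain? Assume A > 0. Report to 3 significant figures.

Normalization requires ∫|ψ|² dξ = 1, integrated from −∞ to ∞.
Differentiating ∫e^(−αξ²) dξ = √(π/α) under α to get the higher moments, ∫|ψ|² dξ = A²·(√(π)·w^3/2).
Substituting w = 6.00 gives A² = 0.005224, so A = 0.07228.

A ≈ 0.0723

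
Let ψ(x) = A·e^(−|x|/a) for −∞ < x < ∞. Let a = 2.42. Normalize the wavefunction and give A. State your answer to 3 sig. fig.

A ≈ 0.643

The normalization condition is ∫|ψ|² dx = 1 from −∞ to ∞.
Recall ∫₀^∞ x^m e^(−x/β) dx = m!·β^(m+1), ∫|ψ|² dx = A²·(a).
Substituting a = 2.42 gives A² = 0.4132, so A = 0.6428.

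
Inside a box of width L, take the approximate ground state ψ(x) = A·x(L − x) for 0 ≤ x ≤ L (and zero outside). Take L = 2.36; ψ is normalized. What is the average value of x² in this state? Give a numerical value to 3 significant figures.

⟨x^2⟩ ≈ 1.59

By definition ⟨x²⟩ = ∫ x^2 |ψ(x)|² dx.
The ratio of the moment integral to the normalization integral gives ⟨x²⟩ = 2·L^2/7.
With L = 2.36, ⟨x^2⟩ = 1.591.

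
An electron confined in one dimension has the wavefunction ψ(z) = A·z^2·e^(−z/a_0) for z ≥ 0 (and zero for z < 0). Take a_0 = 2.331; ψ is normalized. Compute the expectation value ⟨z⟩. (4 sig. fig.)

⟨z⟩ = ∫ z |ψ|² dz over the full domain.
Evaluating both integrals, ⟨z⟩ = 5·a_0/2.
With a_0 = 2.331, ⟨z⟩ = 5.8275.

⟨z⟩ ≈ 5.828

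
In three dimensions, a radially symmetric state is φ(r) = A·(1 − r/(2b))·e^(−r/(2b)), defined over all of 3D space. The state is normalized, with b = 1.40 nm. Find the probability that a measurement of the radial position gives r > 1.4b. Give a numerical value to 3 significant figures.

P ≈ 0.952

Integrate the radial probability density 4πr²|φ|² over r > 1.4b.
Normalization gives A² = 1/(8·π·b^3).
Substituting u = r/b, A², 4π and the length scale all cancel in the ratio: P = ∫_{1.4}^{∞} u^2·(1 - u/2)^2·e^(-u) du / ∫_{0}^{∞} u^2·(1 - u/2)^2·e^(-u) du.
With ∫ u^2·(1 - u/2)^2·e^(-u) du = -(u^4/4 + u^2 + 2·u + 2)·e^(-u) + C, the region integral is ≈ 1.9038 and the full one is 2.
Taking the ratio yields P = 0.9519.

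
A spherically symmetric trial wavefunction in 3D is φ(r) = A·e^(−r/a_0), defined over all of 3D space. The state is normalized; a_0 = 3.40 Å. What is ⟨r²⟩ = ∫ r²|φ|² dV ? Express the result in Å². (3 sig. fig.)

The expectation value is the |φ|²-weighted average of r^2: ∫ r^2|φ|² 4πr² dr.
Recall ∫₀^∞ r^m e^(−r/β) dr = m!·β^(m+1), evaluating both integrals, ⟨r²⟩ = 3·a_0^2.
With a_0 = 3.40, ⟨r^2⟩ = 34.68.

⟨r^2⟩ ≈ 34.7 Å^2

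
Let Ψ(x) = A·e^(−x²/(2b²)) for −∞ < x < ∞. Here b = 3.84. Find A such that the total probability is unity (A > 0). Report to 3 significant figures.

A ≈ 0.383

Normalization requires ∫|Ψ|² dx = 1, integrated from −∞ to ∞.
With Ψ = A·e^(−x²/(2b²)), the integral evaluates to A²·[√(π)·b].
Hence A² = 1/[√(π)·b].
With b = 3.84: A² = 0.1469 and A = 0.3833.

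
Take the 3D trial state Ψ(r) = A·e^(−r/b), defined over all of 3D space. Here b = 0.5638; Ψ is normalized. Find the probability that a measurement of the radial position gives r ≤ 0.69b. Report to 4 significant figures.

P ≈ 0.1617

Integrate the radial probability density 4πr²|Ψ|² over r ≤ 0.69b.
A² is fixed by ∫₀^∞ 4πr²|Ψ|² dr = 1, i.e. A² = (π·b^3)^(−1).
Substituting u = r/b, A², 4π and the length scale all cancel in the ratio: P = ∫_{0}^{0.69} u^2·e^(-2·u) du / ∫_{0}^{∞} u^2·e^(-2·u) du.
With ∫ u^2·e^(-2·u) du = -(2·u^2 + 2·u + 1)·e^(-2·u)/4 + C, the region integral is ≈ 0.0404225 and the full one is 1/4.
The region integral divided by the full integral gives P = 0.16169.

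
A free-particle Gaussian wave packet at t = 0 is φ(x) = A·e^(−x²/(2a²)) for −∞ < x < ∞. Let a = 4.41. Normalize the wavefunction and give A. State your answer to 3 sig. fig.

A ≈ 0.358

We need A² ∫|f|² dx = 1, taking the integral from −∞ to ∞.
Differentiating ∫e^(−αx²) dx = √(π/α) under α to get the higher moments, carrying out the integral gives A² · √(π)·a.
So A² = (√(π)·a)^(−1).
Substituting a = 4.41 gives A² = 0.1279, so A = 0.3577.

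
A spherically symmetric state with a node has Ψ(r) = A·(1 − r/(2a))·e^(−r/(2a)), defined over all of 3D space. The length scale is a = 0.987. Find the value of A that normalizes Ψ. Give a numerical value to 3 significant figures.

A ≈ 0.203

Normalization requires ∫|Ψ|² 4πr² dr = 1, integrated from 0 to ∞.
∫|Ψ|² 4πr² dr = A²·(8·π·a^3).
With a = 0.987: A² = 0.04138 and A = 0.2034.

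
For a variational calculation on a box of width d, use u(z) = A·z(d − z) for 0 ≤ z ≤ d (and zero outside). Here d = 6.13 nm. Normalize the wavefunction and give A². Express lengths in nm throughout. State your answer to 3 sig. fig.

A^2 ≈ 0.00347 nm^(-5)

We need A² ∫|f|² dz = 1, taking the integral from 0 to d.
∫|u|² dz = A²·(d^5/30).
Hence A² = 1/[d^5/30].
With d = 6.13: A² = 0.003466 and A = 0.05887.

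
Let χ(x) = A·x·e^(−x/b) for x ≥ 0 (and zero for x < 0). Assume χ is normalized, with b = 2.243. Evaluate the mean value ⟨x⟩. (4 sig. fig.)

⟨x⟩ = ∫ x |χ|² dx over the full domain.
Since the A² factors cancel between numerator and denominator, ⟨x⟩ = 3·b/2.
With b = 2.243, ⟨x⟩ = 3.3645.

⟨x⟩ ≈ 3.365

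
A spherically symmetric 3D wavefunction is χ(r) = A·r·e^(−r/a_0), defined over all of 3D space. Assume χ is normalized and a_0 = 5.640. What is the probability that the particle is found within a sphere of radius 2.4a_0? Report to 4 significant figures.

Integrate the radial probability density 4πr²|χ|² over r ≤ 2.4a_0.
The full normalization integral is A²·[3·π·a_0^5] = 1, fixing A².
Substituting u = r/a_0, A², 4π and the length scale all cancel in the ratio: P = ∫_{0}^{2.4} u^4·e^(-2·u) du / ∫_{0}^{∞} u^4·e^(-2·u) du.
With ∫ u^4·e^(-2·u) du = -(u^4/2 + u^3 + 3·u^2/2 + 3·u/2 + 3/4)·e^(-2·u) + C, the region integral is ≈ 0.392806 and the full one is 3/4.
The region integral divided by the full integral gives P = 0.52374.

P ≈ 0.5237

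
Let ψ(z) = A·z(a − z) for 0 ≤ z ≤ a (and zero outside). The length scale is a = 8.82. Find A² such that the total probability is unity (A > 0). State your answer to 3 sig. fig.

Normalization requires ∫|ψ|² dz = 1, integrated from 0 to a.
Carrying out the integral gives A² · a^5/30.
Plugging in a = 8.82 yields A = 0.02371.

A^2 ≈ 0.000562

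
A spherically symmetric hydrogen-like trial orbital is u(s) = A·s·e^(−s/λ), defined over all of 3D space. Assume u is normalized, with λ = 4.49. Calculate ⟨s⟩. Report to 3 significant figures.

By definition ⟨s⟩ = ∫ s |u(s)|² 4πs² ds.
Evaluating both integrals, ⟨s⟩ = 5·λ/2.
With λ = 4.49, ⟨s⟩ = 11.23.

⟨s⟩ ≈ 11.2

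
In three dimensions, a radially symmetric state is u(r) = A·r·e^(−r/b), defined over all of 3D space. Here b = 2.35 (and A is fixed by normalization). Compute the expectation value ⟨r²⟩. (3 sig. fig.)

The expectation value is the |u|²-weighted average of r^2: ∫ r^2|u|² 4πr² dr.
The ratio of the moment integral to the normalization integral gives ⟨r²⟩ = 15·b^2/2.
Putting b = 2.35 gives 41.42.

⟨r^2⟩ ≈ 41.4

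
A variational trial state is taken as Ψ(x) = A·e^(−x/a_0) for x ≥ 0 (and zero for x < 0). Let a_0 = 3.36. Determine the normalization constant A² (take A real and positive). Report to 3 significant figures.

A^2 ≈ 0.595

Normalization requires ∫|Ψ|² dx = 1, integrated from 0 to ∞.
∫|Ψ|² dx = A²·(a_0/2).
Hence A² = 1/[a_0/2].
Plugging in a_0 = 3.36 yields A = 0.7715.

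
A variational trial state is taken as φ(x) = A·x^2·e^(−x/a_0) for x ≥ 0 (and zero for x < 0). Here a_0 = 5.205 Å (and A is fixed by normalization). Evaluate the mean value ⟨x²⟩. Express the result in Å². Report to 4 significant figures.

⟨x²⟩ = ∫ x^2 |φ|² dx over the full domain.
With ∫₀^∞ x^6 e^(−αx) dx = 6!/α^7, evaluating both integrals, ⟨x²⟩ = 15·a_0^2/2.
With a_0 = 5.205, ⟨x^2⟩ = 203.19.

⟨x^2⟩ ≈ 203.2 Å^2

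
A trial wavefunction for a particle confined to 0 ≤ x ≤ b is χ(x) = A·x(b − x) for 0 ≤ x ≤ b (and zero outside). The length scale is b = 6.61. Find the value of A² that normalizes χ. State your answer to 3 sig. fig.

A^2 ≈ 0.00238

Normalization requires ∫|χ|² dx = 1, integrated from 0 to b.
With χ = A·x(b − x), the integral evaluates to A²·[b^5/30].
Hence A² = 1/[b^5/30].
With b = 6.61: A² = 0.002377 and A = 0.04876.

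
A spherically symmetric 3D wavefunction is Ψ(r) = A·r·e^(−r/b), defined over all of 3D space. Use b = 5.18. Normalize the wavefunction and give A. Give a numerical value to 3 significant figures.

The normalization condition is ∫|Ψ|² 4πr² dr = 1 from 0 to ∞.
In 3D with spherical symmetry the volume element is 4πr² dr.
Recall ∫₀^∞ r^m e^(−r/β) dr = m!·β^(m+1), with Ψ = A·r·e^(−r/b), the integral evaluates to A²·[3·π·b^5].
Substituting b = 5.18 gives A² = 0.00002845, so A = 0.005334.

A ≈ 0.00533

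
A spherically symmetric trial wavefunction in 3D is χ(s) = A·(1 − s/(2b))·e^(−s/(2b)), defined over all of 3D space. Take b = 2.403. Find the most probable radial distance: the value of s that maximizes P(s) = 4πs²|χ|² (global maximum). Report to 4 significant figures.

The maximum of P(s) = 4πs²|χ|² occurs where its derivative vanishes.
Solving yields s = b·(√(5) + 3).
With b = 2.403, the most probable radial distance is 12.582.

s ≈ 12.58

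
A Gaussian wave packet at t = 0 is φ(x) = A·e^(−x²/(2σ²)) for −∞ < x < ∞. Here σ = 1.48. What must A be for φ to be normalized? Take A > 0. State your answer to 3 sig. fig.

Normalization requires ∫|φ|² dx = 1, integrated from −∞ to ∞.
Using the Gaussian integral ∫_{−∞}^{∞} e^(−αx²) dx = √(π/α), with φ = A·e^(−x²/(2σ²)), the integral evaluates to A²·[√(π)·σ].
Plugging in σ = 1.48 yields A = 0.6174.

A ≈ 0.617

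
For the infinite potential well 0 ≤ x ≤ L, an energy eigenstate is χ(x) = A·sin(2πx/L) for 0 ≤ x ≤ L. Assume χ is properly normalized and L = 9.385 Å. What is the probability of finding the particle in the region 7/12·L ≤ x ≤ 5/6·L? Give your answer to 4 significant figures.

|χ|² is the probability density, so P = ∫_{7/12·L}^{5/6·L} |χ|² dx.
Since A² = 1/(L/2), this is the region integral divided by the full normalization integral.
In terms of u = x/L (A² and the length scale cancel between numerator and denominator), P = [∫_{7/12}^{5/6} sin(2·π·u)^2 du] / [∫_{0}^{1} sin(2·π·u)^2 du].
With ∫ sin(2·π·u)^2 du = u/2 - sin(4·π·u)/(8·π) + C, the region integral is √(3)/(8·π) + 1/8 and the full one is 1/2.
Taking the ratio, P = (√(3) + π)/(4·π).

P ≈ 0.3878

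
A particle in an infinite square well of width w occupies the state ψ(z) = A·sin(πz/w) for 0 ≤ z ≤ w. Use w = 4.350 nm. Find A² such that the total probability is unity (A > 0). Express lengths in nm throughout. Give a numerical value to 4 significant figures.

We need A² ∫|f|² dz = 1, taking the integral from 0 to w.
The integral (without the A² prefactor) comes out to w/2.
Plugging in w = 4.350 yields A = 0.67806.

A^2 ≈ 0.4598 nm^(-1)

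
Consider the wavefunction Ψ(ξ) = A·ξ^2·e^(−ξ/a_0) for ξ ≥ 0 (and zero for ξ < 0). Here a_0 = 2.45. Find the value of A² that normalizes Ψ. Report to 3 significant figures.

A^2 ≈ 0.0151

Require ∫ |Ψ|² dξ = 1 over the whole domain.
Recall ∫₀^∞ ξ^m e^(−ξ/β) dξ = m!·β^(m+1), the integral (without the A² prefactor) comes out to 3·a_0^5/4.
Hence A² = 1/[3·a_0^5/4].
Plugging in a_0 = 2.45 yields A = 0.1229.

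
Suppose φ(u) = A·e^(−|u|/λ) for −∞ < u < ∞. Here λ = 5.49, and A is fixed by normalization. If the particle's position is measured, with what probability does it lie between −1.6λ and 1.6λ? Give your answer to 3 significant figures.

The probability is P = ∫ |φ|² du over [−1.6λ, 1.6λ].
With A² fixed by ∫|φ|² = 1, i.e. A² = (λ)^(−1), substitute and integrate.
By symmetry take twice the u ≥ 0 contribution in numerator and denominator; the 2's cancel. Substituting t = u/λ, A² and the length scale cancel in the ratio: P = ∫_{0}^{1.6} e^(-2·t) dt / ∫_{0}^{∞} e^(-2·t) dt.
With ∫ e^(-2·t) dt = -e^(-2·t)/2 + C, the region integral is 1/2 - e^(-16/5)/2 and the full one is 1/2.
Taking the ratio, P = 0.9592.

P ≈ 0.959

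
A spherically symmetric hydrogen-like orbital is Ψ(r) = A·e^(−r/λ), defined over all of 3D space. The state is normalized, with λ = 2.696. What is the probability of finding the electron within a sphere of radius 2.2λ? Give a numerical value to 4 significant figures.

With dV = 4πr²dr, the probability is ∫|Ψ|² dV over r ≤ 2.2λ.
A² is fixed by ∫₀^∞ 4πr²|Ψ|² dr = 1, i.e. A² = (π·λ^3)^(−1).
Substituting u = r/λ, A², 4π and the length scale all cancel in the ratio: P = ∫_{0}^{2.2} u^2·e^(-2·u) du / ∫_{0}^{∞} u^2·e^(-2·u) du.
Using ∫ u^2·e^(-2·u) du = -(2·u^2 + 2·u + 1)·e^(-2·u)/4, the numerator is 1/4 - 377·e^(-22/5)/100 and the denominator is 1/4.
Taking the ratio yields P = 0.81486.

P ≈ 0.8149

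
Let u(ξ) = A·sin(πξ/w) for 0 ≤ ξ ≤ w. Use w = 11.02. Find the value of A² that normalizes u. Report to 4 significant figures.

A^2 ≈ 0.1815

Require ∫ |u|² dξ = 1 over the whole domain.
With ∫₀^w sin²(nπξ/w) dξ = w/2, with u = A·sin(πξ/w), the integral evaluates to A²·[w/2].
Substituting w = 11.02 gives A² = 0.18149, so A = 0.42601.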